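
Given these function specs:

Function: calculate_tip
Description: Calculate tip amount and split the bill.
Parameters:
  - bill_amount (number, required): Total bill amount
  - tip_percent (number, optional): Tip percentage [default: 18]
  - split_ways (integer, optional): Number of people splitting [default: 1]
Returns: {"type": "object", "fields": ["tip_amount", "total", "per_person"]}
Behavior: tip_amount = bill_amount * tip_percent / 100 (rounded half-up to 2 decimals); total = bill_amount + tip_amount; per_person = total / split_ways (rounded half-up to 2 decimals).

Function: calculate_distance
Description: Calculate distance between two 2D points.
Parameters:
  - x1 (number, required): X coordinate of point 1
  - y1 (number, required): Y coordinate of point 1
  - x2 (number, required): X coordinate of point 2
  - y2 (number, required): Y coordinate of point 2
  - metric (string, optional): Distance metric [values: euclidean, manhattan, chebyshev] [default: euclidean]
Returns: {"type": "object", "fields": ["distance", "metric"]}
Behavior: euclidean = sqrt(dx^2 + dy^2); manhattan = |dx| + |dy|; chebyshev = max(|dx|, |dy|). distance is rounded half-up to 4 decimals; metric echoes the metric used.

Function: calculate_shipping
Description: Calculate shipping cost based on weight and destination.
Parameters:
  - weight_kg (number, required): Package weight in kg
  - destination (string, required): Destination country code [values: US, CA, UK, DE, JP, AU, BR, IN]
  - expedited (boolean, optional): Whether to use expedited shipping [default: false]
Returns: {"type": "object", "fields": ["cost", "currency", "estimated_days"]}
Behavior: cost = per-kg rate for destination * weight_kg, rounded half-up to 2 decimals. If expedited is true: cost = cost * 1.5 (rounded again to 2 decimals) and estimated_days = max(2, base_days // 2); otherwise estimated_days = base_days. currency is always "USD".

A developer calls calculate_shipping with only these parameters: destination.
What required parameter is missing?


Required parameters: weight_kg, destination
Provided: destination
Missing: weight_kg
weight_kg


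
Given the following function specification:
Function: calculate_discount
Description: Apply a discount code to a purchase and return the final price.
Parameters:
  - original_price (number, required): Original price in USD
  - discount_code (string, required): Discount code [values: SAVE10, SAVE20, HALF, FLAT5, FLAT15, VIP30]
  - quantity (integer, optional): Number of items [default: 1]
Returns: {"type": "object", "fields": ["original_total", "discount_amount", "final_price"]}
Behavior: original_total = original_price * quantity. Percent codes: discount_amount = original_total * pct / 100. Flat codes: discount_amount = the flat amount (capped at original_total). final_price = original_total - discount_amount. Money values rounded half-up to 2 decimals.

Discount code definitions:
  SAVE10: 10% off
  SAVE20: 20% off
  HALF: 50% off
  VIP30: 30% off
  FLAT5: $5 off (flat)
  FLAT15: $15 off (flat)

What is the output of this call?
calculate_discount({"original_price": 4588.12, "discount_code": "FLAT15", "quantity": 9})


original_total = 4588.12 * 9 = 41293.08
FLAT15 = $15 flat: discount_amount = min(15.00, 41293.08) = 15.00
final_price = 41293.08 - 15.00 = 41278.08
Output:
{"original_total": 41293.08, "discount_amount": 15.0, "final_price": 41278.08}


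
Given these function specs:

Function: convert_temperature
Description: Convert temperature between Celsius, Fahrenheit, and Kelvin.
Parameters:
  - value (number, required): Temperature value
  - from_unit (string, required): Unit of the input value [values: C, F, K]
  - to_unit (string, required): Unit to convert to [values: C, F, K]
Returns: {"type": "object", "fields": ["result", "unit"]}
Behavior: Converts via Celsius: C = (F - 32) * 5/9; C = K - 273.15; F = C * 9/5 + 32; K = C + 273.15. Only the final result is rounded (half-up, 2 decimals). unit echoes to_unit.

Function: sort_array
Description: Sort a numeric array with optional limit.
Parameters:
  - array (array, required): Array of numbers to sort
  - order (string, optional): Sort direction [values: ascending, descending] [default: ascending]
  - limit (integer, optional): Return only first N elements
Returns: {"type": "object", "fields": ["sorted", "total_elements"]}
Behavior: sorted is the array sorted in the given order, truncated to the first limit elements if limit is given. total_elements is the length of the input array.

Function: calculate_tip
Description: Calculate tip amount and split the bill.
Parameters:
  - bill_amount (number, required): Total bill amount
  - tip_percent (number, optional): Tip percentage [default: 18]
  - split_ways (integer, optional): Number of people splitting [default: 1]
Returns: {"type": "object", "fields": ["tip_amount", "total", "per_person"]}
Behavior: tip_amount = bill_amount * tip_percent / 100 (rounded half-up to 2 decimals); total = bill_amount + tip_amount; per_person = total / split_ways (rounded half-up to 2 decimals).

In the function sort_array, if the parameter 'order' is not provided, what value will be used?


The sort_array spec declares:
  - order (string, optional): Sort direction [values: ascending, descending] [default: ascending]
Default:
ascending


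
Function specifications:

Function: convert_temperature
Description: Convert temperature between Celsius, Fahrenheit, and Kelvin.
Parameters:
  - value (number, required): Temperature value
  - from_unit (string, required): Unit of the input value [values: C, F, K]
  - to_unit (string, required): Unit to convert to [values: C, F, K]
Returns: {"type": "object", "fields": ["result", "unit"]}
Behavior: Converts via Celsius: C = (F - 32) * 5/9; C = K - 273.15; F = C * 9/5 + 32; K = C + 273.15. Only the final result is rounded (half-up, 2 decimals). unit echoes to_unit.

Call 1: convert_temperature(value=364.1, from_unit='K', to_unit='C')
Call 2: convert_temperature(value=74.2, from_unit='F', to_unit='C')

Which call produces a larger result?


Call 1:
  To C: 364.1 - 273.15 = 90.95
  Target is C: 90.95
  Round to 2 decimals: 90.95
  -> 90.95 C
Call 2:
  To C: (74.2 - 32) * 5/9 = 23.444444
  Target is C: 23.444444
  Round to 2 decimals: 23.44
  -> 23.44 C
Call 1 (90.95 C)


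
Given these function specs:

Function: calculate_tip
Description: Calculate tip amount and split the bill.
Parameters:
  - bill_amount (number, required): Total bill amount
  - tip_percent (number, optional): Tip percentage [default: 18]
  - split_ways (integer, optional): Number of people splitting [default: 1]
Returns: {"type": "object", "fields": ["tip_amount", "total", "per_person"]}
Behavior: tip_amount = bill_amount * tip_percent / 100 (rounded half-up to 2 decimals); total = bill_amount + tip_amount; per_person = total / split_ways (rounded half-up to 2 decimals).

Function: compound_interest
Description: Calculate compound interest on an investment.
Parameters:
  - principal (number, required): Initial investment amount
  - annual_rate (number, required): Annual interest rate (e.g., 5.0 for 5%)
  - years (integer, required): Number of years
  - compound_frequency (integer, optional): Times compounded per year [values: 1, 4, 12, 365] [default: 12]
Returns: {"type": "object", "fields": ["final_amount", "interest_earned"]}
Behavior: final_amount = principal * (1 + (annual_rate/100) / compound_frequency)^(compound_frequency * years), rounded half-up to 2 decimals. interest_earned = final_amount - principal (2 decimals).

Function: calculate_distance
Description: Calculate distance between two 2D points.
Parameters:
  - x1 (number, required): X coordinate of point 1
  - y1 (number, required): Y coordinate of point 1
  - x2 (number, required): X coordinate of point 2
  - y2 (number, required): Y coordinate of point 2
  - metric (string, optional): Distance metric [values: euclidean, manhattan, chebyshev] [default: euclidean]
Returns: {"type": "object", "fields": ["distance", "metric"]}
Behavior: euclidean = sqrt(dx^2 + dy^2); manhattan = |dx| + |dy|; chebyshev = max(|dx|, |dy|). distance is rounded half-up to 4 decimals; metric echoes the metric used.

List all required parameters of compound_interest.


Parameters of compound_interest and their required/optional flag:
  principal: required
  annual_rate: required
  years: required
  compound_frequency: optional
annual_rate, principal, years


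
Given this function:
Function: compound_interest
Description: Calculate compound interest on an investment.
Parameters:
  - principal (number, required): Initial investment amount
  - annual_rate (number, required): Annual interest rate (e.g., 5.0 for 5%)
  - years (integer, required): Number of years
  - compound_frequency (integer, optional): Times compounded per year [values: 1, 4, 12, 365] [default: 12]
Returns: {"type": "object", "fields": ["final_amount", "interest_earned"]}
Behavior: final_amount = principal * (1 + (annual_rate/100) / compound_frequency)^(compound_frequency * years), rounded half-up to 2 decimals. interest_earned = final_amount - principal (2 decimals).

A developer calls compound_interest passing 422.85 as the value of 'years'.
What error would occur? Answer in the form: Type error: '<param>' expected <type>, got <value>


Spec: 'years' is declared as integer; 422.85 is a non-integer number.
Type error: 'years' expected integer, got 422.85


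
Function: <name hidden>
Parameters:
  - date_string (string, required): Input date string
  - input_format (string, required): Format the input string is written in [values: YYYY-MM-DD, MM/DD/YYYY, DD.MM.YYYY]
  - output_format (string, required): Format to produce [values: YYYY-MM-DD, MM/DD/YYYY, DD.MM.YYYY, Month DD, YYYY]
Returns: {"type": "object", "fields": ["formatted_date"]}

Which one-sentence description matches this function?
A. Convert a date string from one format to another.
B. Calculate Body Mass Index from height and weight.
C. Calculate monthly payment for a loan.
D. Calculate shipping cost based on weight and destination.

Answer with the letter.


Parameters date_string, input_format, output_format and return ["formatted_date"] fit: Convert a date string from one format to another.
A


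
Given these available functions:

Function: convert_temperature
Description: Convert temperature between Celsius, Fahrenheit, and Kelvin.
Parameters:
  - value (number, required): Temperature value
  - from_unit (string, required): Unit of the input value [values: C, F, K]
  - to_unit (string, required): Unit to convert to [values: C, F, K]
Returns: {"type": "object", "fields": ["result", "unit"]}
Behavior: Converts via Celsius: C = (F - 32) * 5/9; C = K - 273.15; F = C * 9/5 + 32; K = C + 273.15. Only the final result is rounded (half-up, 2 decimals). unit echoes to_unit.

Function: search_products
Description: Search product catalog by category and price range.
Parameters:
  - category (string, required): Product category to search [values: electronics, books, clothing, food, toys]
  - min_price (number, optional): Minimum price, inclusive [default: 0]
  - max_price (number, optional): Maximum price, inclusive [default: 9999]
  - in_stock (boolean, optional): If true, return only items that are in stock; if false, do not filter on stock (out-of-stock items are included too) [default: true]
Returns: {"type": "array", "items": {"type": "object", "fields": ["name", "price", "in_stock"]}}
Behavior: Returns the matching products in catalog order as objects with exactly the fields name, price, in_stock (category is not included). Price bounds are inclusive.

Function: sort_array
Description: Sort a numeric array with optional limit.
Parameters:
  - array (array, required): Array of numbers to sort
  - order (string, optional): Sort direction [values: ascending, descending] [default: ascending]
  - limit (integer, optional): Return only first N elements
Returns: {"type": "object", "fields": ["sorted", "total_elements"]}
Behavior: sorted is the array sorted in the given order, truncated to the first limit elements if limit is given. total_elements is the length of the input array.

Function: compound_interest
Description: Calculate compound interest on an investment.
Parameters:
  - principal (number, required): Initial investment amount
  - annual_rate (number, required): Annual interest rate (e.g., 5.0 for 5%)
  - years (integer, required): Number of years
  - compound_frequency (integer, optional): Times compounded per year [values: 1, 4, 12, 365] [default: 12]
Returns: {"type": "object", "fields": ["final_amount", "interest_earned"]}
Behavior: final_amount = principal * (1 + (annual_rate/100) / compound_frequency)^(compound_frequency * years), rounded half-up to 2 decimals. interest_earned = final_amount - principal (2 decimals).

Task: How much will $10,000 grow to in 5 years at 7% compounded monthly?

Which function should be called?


The task needs a function whose description is: Calculate compound interest on an investment.
compound_interest


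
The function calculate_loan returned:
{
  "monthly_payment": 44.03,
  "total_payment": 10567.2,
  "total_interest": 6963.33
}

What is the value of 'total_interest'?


6963.33


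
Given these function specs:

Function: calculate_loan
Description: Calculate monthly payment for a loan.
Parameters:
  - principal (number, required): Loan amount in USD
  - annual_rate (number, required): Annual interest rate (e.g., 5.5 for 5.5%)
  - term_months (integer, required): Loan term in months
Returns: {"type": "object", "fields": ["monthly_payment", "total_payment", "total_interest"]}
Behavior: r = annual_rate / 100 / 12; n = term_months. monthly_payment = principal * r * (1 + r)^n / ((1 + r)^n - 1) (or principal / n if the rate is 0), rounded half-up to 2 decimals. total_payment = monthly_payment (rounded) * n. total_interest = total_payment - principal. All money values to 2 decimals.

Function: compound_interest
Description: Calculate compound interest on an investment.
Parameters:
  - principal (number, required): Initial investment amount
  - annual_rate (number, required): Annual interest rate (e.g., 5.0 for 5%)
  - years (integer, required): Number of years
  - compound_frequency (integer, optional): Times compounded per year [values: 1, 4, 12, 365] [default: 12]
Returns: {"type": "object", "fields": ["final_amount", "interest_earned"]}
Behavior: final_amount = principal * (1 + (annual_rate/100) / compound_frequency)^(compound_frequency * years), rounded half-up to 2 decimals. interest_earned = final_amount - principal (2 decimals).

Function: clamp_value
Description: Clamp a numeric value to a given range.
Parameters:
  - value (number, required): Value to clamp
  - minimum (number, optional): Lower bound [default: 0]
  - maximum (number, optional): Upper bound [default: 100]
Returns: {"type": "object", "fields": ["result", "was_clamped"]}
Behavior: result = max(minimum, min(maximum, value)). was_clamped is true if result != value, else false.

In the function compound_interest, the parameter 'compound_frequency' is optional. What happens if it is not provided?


The compound_interest spec declares:
  - compound_frequency (integer, optional): Times compounded per year [values: 1, 4, 12, 365] [default: 12]
It defaults to 12


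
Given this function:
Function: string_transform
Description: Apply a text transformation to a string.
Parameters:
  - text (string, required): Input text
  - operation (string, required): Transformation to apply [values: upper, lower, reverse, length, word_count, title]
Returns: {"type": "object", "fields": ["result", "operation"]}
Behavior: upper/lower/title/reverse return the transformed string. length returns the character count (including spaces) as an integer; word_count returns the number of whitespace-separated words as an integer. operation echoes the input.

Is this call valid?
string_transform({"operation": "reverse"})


Checking required parameters...
Missing required parameter: text
Invalid - missing required parameter 'text'


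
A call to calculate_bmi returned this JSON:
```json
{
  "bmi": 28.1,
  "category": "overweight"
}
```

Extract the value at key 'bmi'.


28.1


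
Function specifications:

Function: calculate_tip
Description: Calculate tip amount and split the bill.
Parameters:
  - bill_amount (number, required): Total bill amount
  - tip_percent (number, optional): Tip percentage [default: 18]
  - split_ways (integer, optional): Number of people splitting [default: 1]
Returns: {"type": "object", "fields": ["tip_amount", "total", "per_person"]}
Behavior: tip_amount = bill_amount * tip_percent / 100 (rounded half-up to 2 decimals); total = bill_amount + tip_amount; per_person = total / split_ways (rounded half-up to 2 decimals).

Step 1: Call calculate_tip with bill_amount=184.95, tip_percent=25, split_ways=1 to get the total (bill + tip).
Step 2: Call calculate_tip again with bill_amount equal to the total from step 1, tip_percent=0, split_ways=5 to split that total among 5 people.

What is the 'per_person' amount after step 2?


Step 1: calculate_tip(bill_amount=184.95, tip_percent=25, split_ways=1)
  tip_amount = 184.95 * 25/100 = 46.2375 -> 46.24
  total = 184.95 + 46.24 = 231.19
  per_person = 231.19 / 1 = 231.19 -> 231.19
  -> total = 231.19
Step 2: calculate_tip(bill_amount=231.19, tip_percent=0, split_ways=5)
  tip_amount = 231.19 * 0/100 = 0 -> 0.00
  total = 231.19 + 0.00 = 231.19
  per_person = 231.19 / 5 = 46.238 -> 46.24
  -> per_person = 46.24
$46.24


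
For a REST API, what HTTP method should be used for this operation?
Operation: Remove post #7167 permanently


GET = read, POST = create, PUT = update/replace, DELETE = remove
This operation is a removal.
DELETE


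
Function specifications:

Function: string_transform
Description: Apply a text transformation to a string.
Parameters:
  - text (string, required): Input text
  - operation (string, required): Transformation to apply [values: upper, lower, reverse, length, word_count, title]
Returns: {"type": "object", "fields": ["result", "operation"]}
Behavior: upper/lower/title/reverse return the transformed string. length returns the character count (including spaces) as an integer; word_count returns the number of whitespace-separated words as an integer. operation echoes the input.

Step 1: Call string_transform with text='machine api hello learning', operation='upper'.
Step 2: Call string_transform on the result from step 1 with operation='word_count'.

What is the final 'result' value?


Step 1: string_transform(text='machine api hello learning', operation='upper')
  -> result = 'MACHINE API HELLO LEARNING'
Step 2: string_transform(text='MACHINE API HELLO LEARNING', operation='word_count')
  words: MACHINE, API, HELLO, LEARNING -> 4
  -> result = 4
4


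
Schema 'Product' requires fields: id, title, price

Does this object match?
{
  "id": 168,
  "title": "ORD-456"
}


Checking required fields...
Missing: price
Invalid - missing required field 'price'


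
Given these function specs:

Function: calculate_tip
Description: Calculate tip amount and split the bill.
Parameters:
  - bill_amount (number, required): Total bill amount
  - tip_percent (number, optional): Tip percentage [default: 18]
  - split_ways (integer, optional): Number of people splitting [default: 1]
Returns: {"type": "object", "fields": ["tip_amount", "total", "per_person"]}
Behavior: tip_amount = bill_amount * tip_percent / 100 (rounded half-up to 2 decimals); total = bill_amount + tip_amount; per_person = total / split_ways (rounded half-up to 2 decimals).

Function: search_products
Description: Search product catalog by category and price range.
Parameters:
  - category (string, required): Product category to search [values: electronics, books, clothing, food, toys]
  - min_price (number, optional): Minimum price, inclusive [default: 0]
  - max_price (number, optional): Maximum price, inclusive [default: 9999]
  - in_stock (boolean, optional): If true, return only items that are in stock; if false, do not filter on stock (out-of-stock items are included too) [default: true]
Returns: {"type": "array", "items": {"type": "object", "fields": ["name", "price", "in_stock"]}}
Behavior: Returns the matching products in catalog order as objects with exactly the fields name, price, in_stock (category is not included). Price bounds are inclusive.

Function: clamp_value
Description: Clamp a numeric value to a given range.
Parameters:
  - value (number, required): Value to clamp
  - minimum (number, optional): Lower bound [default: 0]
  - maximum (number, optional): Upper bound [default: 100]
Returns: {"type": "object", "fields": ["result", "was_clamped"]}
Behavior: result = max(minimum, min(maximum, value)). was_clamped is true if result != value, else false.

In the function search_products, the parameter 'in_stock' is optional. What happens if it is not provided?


The search_products spec declares:
  - in_stock (boolean, optional): If true, return only items that are in stock; if false, do not filter on stock (out-of-stock items are included too) [default: true]
It defaults to true


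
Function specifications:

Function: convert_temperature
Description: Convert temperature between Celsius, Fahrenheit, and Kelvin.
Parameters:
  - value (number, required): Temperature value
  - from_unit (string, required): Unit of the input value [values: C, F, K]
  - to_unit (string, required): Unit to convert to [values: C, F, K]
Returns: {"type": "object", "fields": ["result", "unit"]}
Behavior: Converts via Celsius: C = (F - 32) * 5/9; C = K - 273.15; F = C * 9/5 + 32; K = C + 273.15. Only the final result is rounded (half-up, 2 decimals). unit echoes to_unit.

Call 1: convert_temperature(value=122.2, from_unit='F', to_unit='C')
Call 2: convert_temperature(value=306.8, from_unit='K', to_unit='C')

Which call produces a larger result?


Call 1:
  To C: (122.2 - 32) * 5/9 = 50.111111
  Target is C: 50.111111
  Round to 2 decimals: 50.11
  -> 50.11 C
Call 2:
  To C: 306.8 - 273.15 = 33.65
  Target is C: 33.65
  Round to 2 decimals: 33.65
  -> 33.65 C
Call 1 (50.11 C)


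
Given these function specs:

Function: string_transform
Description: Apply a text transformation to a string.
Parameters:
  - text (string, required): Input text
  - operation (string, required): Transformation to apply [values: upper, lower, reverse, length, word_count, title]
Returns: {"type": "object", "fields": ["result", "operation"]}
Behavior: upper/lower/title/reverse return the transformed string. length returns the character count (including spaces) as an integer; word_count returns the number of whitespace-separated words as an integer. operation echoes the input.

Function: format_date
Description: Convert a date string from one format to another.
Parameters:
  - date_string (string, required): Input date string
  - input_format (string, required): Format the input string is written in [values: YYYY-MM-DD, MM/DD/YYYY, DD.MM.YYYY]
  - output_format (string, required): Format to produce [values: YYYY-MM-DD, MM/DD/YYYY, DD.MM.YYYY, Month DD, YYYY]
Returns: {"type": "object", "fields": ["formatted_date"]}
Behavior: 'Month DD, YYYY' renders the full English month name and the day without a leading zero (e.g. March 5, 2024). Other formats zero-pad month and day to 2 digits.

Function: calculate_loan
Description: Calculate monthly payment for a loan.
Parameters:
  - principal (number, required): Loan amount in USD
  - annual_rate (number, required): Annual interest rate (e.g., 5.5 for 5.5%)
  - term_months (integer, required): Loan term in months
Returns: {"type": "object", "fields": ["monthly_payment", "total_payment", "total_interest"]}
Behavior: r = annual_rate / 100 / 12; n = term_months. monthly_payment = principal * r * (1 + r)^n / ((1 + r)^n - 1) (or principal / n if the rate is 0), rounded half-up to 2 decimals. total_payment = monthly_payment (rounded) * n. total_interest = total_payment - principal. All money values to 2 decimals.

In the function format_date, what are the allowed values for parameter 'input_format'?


The format_date spec declares:
  - input_format (string, required): Format the input string is written in [values: YYYY-MM-DD, MM/DD/YYYY, DD.MM.YYYY]
Allowed values:
YYYY-MM-DD, MM/DD/YYYY, DD.MM.YYYY


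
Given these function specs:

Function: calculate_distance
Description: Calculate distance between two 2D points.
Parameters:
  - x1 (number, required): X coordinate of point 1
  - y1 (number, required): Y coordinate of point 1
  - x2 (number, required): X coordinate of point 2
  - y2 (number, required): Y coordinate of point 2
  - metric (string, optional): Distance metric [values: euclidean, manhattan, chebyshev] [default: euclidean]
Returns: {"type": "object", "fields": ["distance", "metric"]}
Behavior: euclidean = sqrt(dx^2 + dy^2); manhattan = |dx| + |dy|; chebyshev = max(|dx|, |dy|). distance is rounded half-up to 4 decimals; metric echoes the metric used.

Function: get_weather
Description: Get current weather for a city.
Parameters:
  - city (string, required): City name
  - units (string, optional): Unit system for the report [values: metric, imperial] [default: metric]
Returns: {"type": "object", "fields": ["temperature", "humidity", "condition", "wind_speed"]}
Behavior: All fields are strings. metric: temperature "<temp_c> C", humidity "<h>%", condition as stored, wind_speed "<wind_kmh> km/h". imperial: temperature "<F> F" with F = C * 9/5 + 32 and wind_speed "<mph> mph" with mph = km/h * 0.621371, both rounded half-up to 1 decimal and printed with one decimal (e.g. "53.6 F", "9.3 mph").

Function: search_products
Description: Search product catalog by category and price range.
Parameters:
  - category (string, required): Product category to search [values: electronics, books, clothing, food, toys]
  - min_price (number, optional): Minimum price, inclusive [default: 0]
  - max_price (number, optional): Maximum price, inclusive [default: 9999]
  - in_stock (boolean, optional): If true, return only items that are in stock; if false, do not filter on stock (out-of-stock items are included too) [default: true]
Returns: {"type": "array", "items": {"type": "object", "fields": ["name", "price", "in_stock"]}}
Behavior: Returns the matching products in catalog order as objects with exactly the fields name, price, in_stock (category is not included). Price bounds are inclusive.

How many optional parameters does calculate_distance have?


Parameters of calculate_distance: x1 (required), y1 (required), x2 (required), y2 (required), metric (optional)
Optional count:
1


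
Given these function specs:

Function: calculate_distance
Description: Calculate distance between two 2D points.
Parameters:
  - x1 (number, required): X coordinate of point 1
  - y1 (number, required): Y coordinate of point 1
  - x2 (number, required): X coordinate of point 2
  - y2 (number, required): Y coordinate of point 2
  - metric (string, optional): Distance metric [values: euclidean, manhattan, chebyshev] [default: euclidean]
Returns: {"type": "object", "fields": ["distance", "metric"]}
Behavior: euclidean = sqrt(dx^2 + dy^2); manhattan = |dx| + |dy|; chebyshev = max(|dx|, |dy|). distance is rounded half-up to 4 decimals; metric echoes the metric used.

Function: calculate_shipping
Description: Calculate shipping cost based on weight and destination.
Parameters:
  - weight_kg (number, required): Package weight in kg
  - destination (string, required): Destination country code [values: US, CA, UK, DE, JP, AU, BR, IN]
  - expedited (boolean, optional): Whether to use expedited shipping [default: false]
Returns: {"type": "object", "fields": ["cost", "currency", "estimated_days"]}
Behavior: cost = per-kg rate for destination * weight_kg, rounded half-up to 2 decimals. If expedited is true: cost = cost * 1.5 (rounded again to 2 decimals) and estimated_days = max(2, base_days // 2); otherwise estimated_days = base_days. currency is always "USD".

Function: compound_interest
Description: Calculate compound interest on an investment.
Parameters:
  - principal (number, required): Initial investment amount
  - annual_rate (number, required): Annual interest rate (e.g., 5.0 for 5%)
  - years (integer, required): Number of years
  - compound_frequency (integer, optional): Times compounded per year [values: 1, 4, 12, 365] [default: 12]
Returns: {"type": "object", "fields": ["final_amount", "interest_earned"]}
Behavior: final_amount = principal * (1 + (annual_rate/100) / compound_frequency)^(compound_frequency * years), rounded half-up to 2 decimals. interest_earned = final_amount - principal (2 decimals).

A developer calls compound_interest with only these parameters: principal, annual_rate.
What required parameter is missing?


Required parameters: principal, annual_rate, years
Provided: principal, annual_rate
Missing: years
years


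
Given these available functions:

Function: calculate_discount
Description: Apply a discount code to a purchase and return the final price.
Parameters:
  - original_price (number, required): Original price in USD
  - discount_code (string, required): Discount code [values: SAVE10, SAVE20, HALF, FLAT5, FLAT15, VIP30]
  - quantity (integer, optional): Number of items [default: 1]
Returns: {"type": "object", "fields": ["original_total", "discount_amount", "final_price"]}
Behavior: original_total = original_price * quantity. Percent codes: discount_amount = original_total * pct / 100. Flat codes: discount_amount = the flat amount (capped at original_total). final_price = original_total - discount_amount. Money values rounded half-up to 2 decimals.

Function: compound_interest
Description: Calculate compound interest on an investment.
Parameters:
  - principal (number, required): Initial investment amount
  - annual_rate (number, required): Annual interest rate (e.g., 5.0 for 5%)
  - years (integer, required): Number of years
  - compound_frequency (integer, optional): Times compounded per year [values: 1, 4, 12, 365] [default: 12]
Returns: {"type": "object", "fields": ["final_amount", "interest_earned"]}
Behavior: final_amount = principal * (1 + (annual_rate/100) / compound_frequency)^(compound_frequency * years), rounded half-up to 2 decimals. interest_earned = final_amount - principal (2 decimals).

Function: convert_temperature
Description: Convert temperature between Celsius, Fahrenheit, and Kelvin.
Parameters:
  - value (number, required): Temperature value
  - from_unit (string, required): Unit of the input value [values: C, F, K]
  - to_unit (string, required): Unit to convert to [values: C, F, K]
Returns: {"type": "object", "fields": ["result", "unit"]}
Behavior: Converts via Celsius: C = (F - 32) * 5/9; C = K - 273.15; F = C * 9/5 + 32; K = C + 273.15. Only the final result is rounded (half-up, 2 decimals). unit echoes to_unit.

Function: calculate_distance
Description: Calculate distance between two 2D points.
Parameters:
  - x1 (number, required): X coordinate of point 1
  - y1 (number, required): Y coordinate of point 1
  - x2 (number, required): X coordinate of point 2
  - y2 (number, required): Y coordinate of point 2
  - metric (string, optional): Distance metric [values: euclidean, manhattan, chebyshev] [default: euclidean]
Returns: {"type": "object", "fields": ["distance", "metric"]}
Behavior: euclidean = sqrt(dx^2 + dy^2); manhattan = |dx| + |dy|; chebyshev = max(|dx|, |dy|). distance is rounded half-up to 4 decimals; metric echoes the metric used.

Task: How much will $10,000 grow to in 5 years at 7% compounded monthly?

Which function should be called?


The task needs a function whose description is: Calculate compound interest on an investment.
compound_interest


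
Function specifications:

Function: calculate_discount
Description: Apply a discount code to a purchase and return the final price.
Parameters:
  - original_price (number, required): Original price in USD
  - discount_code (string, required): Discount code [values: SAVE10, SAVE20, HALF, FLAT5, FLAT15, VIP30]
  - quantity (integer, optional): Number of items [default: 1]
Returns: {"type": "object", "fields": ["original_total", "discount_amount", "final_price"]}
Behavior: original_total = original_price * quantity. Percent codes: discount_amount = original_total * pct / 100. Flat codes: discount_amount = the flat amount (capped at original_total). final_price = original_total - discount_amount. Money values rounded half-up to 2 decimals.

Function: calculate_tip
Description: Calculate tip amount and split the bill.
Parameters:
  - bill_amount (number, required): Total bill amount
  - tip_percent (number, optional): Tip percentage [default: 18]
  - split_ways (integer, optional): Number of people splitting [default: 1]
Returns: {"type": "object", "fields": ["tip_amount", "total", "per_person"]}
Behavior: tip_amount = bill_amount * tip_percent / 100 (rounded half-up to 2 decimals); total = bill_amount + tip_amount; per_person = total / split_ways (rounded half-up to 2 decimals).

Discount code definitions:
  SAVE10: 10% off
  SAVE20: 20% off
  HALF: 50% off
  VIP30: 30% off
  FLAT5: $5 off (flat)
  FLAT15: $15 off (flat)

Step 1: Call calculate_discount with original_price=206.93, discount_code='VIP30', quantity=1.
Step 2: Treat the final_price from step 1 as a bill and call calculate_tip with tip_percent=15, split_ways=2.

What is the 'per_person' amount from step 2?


Step 1: calculate_discount(original_price=206.93, discount_code=VIP30, quantity=1)
  original_total = 206.93 * 1 = 206.93
  VIP30 = 30% off: discount_amount = 206.93 * 30/100 = 62.079 -> 62.08
  final_price = 206.93 - 62.08 = 144.85
  -> final_price = 144.85
Step 2: calculate_tip(bill_amount=144.85, tip_percent=15, split_ways=2)
  tip_amount = 144.85 * 15/100 = 21.7275 -> 21.73
  total = 144.85 + 21.73 = 166.58
  per_person = 166.58 / 2 = 83.29 -> 83.29
  -> per_person = 83.29
$83.29


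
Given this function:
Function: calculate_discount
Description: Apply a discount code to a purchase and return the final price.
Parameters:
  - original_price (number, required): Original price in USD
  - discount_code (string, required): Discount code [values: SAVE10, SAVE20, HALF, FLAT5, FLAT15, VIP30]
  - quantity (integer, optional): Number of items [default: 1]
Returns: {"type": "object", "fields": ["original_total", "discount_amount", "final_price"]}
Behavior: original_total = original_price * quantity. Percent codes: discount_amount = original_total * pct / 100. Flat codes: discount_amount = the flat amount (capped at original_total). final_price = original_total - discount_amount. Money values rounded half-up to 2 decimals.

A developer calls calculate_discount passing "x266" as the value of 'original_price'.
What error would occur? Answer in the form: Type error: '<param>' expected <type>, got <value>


Spec: 'original_price' is declared as number; "x266" is a string.
Type error: 'original_price' expected number, got "x266"


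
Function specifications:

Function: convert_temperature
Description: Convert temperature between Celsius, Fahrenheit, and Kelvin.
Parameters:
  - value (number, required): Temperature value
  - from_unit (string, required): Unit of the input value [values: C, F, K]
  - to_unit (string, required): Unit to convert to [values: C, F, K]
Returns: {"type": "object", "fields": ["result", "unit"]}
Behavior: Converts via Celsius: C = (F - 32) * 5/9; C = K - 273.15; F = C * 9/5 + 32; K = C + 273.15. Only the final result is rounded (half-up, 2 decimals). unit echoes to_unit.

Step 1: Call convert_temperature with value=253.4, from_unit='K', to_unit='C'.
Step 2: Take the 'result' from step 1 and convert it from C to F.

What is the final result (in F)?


Step 1: convert_temperature(value=253.4, from_unit=K, to_unit=C)
  To C: 253.4 - 273.15 = -19.75
  Target is C: -19.75
  Round to 2 decimals: -19.75
  -> result = -19.75 C
Step 2: convert_temperature(value=-19.75, from_unit=C, to_unit=F)
  Input already in C: -19.75
  To F: -19.75 * 9/5 + 32 = -3.55
  Round to 2 decimals: -3.55
  -> result = -3.55 F
-3.55 F


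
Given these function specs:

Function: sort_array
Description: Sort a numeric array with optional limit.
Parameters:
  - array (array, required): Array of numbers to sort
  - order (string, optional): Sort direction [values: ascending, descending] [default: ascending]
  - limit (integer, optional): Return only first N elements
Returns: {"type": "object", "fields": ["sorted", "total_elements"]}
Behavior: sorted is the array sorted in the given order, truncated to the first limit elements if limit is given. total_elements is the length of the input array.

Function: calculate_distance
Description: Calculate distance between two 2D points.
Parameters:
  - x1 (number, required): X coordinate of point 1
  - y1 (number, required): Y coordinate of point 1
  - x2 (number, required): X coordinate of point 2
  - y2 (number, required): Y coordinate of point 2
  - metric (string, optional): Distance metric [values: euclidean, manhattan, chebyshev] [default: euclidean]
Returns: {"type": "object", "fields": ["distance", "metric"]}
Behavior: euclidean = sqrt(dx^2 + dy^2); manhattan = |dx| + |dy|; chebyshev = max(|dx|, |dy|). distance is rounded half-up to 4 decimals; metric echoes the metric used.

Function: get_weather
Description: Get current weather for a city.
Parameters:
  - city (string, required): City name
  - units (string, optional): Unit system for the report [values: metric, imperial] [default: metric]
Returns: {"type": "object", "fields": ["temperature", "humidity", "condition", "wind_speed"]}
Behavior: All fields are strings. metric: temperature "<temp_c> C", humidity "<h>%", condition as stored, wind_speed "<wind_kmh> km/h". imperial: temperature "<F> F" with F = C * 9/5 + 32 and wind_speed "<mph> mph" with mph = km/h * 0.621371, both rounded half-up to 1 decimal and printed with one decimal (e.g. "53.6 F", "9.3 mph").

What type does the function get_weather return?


The get_weather spec declares Returns: {"type": "object", "fields": ["temperature", "humidity", "condition", "wind_speed"]}
Type:
object


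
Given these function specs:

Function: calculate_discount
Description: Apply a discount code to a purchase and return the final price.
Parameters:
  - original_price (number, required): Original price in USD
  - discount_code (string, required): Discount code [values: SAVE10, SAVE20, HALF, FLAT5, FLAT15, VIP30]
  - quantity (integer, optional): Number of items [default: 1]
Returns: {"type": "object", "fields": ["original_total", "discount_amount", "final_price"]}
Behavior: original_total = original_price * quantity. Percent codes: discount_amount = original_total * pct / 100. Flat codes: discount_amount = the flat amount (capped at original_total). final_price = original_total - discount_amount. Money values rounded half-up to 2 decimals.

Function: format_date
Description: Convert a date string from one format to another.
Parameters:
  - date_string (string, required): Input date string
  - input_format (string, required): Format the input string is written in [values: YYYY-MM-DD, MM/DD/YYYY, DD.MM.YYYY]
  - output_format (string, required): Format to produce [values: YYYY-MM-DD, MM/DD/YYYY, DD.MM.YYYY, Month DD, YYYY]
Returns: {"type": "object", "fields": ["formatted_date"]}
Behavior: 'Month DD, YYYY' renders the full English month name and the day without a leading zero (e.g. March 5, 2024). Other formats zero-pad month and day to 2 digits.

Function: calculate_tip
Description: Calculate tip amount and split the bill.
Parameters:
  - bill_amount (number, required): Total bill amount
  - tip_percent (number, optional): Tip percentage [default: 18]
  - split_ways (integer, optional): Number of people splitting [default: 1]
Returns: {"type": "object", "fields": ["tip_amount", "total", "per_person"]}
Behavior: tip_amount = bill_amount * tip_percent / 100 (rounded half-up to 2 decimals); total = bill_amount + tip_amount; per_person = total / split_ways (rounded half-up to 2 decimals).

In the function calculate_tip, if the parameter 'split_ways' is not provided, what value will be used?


The calculate_tip spec declares:
  - split_ways (integer, optional): Number of people splitting [default: 1]
Default:
1


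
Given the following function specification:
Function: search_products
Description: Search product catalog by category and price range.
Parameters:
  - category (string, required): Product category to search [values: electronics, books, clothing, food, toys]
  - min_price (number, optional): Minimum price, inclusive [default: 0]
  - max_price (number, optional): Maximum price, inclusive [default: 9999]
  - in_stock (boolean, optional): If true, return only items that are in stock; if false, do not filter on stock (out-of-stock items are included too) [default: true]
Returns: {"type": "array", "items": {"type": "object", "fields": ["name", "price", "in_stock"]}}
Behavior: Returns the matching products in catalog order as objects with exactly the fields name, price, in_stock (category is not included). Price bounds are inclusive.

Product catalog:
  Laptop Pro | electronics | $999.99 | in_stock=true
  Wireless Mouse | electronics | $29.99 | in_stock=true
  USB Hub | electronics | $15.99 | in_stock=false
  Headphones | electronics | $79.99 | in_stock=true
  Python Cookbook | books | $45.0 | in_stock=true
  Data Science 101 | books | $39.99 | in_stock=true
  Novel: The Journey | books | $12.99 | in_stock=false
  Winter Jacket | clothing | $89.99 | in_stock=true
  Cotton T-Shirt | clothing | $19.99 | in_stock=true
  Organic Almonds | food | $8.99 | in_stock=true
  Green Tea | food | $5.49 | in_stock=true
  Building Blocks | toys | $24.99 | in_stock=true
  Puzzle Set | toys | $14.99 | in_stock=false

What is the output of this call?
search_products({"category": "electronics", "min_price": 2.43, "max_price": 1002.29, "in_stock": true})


Filter: category=electronics, 2.43 <= price <= 1002.29, in-stock only
  Laptop Pro ($999.99): keep
  Wireless Mouse ($29.99): keep
  USB Hub ($15.99): out of stock -> skip
  Headphones ($79.99): keep
Output:
[{"name": "Laptop Pro", "price": 999.99, "in_stock": true}, {"name": "Wireless Mouse", "price": 29.99, "in_stock": true}, {"name": "Headphones", "price": 79.99, "in_stock": true}]
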